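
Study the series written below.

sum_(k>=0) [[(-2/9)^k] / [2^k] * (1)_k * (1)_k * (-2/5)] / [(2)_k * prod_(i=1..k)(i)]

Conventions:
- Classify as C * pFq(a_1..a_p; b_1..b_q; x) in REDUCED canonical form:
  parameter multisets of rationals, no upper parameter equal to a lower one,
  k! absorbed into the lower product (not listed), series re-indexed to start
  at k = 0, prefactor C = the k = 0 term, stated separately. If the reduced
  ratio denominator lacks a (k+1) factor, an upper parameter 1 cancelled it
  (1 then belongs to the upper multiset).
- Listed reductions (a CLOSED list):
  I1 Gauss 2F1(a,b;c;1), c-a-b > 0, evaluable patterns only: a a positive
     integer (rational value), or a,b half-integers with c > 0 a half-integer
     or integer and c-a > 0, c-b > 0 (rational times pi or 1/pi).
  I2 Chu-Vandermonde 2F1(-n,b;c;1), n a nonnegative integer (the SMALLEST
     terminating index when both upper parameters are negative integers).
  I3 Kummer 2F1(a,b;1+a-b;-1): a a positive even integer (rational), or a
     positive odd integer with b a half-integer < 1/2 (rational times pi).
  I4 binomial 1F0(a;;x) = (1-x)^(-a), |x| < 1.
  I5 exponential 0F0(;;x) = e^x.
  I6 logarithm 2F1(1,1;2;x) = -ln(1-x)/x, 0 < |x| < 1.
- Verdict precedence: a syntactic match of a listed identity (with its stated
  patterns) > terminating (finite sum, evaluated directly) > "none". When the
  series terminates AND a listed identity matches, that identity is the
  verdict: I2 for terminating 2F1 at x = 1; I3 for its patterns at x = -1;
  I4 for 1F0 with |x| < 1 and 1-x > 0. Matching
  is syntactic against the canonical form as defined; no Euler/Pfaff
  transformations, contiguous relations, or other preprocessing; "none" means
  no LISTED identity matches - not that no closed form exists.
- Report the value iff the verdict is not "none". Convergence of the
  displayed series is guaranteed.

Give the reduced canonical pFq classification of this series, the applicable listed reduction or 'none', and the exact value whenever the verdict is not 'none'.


Classification (C = -2/5): 2F1 with upper {1, 1}, lower {2}, argument x = -1/9. Verdict: logarithm (I6) fires (the logarithm: parameters (1,1;2), x = -1/9). Its exact value is (-18/5) * ln(10/9).

Key observation: from the first term -2/5: the two k-th powers (C = -2/5) combine into one argument.
Step ratio: r(k) = (-1/9) * (k+1) (k+1) / [(k+2) (k+1)] - rational in k, leading ratio (-1/9); with t_0 = -2/5, classification follows.


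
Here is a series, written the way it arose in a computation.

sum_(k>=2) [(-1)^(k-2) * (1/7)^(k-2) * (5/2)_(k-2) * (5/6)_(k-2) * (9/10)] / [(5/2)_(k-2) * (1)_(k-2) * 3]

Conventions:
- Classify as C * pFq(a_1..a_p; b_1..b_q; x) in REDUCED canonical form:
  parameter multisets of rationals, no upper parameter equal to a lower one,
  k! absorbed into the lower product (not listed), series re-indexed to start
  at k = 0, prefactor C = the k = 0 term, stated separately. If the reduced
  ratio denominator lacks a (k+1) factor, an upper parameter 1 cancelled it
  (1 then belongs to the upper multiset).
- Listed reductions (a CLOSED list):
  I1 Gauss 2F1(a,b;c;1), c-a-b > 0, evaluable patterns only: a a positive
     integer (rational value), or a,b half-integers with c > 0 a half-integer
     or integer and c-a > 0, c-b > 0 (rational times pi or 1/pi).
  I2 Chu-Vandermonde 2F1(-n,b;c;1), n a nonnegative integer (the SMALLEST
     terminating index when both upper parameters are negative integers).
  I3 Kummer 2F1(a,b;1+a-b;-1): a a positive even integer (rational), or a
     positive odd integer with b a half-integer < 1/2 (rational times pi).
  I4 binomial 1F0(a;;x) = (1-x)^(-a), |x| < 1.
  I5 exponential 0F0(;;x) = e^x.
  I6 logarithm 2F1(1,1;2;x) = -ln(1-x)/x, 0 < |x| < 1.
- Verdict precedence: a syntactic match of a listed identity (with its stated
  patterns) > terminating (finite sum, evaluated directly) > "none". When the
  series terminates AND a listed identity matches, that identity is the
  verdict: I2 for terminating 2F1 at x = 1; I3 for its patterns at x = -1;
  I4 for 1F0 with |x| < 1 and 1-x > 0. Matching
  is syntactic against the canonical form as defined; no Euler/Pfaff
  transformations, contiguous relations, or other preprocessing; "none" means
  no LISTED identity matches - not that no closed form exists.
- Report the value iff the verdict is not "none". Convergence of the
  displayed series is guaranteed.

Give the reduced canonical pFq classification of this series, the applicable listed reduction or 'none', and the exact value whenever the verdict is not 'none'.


Canonical form: C = 3/10 times 1F0 with upper {5/6}, lower {-}, x = -1/7. Verdict: the I4 binomial reduction applies (the 1F0 binomial series: exponent -5/6, x = -1/7). Its exact value is (3/10) * (8/7)^(-5/6).

The tell: with t_0 = 3/10, the (-1)^k factor (C = 3/10, x = -1/7) folds into the argument's sign.
Adjacent-term ratio: r(k) = (-1/7) * (k+5/6) / [(k+1)] - rational in k, leading ratio (-1/7); with t_0 = 3/10, classification follows.


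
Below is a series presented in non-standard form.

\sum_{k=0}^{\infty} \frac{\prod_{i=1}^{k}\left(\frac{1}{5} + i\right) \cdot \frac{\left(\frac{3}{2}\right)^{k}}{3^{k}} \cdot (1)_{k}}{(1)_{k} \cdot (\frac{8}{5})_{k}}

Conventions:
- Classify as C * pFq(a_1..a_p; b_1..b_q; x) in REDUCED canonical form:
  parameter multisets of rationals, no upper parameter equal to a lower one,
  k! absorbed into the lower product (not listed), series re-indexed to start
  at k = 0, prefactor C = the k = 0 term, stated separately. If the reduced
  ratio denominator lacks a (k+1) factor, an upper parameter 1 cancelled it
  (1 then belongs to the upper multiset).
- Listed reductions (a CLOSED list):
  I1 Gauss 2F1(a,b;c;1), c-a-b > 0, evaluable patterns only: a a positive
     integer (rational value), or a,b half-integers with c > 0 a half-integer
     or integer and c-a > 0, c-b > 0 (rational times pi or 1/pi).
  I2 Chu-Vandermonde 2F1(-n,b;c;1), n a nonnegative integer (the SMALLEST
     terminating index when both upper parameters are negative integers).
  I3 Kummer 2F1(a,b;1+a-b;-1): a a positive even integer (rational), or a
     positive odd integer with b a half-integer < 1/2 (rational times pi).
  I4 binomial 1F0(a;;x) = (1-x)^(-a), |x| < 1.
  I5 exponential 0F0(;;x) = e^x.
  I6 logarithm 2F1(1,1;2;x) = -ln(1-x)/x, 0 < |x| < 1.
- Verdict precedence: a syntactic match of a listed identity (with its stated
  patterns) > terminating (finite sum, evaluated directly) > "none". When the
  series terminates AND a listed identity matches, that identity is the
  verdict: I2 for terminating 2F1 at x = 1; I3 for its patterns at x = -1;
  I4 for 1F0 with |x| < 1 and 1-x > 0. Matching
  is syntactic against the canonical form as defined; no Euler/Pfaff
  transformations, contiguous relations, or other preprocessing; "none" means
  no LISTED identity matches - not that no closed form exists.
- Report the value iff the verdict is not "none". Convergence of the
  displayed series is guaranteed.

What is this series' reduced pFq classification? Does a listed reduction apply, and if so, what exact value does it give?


Canonical form: C = 1 times 2F1 with upper {1, \frac{6}{5}}, lower {\frac{8}{5}}, x = \frac{1}{2}. Verdict: none - at argument \frac{1}{2} the multisets {1, \frac{6}{5}} ; {\frac{8}{5}} match no listed identity.

Key step: t_0 = 1 here, and the two k-th powers (C = 1, x = 1/2) combine into one argument.
Term ratio: r(k) = \frac{1}{2} * (k+1) (k+\frac{6}{5}) / [(k+\frac{8}{5}) (k+1)] - rational in k. x = \frac{1}{2}; t_0 = 1; negate the roots.


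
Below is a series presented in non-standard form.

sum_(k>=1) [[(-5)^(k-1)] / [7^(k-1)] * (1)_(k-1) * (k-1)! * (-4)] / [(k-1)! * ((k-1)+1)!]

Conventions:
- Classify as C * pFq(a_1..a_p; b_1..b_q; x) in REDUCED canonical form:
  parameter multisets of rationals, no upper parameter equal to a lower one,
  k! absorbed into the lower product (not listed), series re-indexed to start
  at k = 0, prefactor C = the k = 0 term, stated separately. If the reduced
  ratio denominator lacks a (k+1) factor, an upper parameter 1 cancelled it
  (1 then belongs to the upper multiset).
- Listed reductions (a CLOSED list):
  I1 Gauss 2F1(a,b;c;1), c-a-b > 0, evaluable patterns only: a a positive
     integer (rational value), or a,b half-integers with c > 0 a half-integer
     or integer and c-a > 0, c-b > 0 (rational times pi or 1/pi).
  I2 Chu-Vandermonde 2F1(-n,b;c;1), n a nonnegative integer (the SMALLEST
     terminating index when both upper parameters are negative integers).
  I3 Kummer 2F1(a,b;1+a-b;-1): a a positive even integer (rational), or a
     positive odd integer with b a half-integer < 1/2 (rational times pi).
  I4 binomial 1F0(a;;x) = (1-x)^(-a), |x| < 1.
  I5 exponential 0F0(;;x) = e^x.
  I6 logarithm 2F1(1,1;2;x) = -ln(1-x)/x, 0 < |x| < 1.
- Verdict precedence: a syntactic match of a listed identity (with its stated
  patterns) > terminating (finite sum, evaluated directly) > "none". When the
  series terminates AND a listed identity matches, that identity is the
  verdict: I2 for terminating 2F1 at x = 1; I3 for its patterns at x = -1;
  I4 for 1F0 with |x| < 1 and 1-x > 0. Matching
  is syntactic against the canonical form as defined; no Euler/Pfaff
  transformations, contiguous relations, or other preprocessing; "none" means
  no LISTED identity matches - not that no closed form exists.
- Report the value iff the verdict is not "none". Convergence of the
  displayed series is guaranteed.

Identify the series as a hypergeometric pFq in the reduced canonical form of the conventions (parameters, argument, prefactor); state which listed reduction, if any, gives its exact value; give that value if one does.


x = -5/7 here; the reduced form reads 2F1, upper {1, 1}, lower {2}, C = -4. Verdict at x = -5/7: logarithm (I6) matches (the logarithm: parameters (1,1;2), x = -5/7). Sum: (-28/5) * ln(12/7).

Key step: x = (-5/7) and the denominator's factorial ratio (C = -4, x = -5/7) is a lower Pochhammer.
Ratio: r(k) = (-5/7) * (k+1) (k+1) / [(k+2) (k+1)] ; factor over Q: parameters, x = (-5/7), and C = -4.


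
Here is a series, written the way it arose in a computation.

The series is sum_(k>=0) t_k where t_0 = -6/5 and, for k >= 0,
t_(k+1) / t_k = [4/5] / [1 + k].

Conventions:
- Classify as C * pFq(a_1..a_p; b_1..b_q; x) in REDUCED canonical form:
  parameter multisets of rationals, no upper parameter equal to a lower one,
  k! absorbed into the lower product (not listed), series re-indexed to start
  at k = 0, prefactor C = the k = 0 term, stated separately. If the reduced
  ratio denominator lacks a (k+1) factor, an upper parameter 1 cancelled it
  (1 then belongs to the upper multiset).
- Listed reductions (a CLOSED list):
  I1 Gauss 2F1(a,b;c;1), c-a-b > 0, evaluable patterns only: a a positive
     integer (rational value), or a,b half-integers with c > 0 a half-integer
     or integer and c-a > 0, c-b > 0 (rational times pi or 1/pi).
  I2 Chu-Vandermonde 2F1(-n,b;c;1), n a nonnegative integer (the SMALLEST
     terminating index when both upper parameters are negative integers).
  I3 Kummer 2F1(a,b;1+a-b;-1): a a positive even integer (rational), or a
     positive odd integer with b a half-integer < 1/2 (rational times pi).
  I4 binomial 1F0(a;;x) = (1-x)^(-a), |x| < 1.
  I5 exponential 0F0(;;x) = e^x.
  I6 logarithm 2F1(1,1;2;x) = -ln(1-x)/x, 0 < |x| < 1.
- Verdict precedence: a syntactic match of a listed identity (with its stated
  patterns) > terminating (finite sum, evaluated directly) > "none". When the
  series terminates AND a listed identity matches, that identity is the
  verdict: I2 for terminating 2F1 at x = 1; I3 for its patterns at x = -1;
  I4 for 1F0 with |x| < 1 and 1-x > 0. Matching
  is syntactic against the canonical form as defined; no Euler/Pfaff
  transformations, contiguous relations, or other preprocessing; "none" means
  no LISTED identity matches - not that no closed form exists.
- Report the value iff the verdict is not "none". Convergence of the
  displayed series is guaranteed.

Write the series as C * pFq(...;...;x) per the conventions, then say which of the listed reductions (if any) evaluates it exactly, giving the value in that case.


Structural cue: t_0 = -6/5 here, and roots of the ratio polynomials (C = -6/5, x = 4/5) are the negated parameters.
Term ratio: r(k) = (4/5) * 1 / [(k+1)] - rational; roots negated = parameters, x = (4/5), C = -6/5.

At argument 4/5: a 0F0 with upper {-}, lower {-}, scaled by C = -6/5. Verdict: exponential (I5) fires (the 0F0 exponential series at x = 4/5). Exact value: (-6/5) * e^(4/5).


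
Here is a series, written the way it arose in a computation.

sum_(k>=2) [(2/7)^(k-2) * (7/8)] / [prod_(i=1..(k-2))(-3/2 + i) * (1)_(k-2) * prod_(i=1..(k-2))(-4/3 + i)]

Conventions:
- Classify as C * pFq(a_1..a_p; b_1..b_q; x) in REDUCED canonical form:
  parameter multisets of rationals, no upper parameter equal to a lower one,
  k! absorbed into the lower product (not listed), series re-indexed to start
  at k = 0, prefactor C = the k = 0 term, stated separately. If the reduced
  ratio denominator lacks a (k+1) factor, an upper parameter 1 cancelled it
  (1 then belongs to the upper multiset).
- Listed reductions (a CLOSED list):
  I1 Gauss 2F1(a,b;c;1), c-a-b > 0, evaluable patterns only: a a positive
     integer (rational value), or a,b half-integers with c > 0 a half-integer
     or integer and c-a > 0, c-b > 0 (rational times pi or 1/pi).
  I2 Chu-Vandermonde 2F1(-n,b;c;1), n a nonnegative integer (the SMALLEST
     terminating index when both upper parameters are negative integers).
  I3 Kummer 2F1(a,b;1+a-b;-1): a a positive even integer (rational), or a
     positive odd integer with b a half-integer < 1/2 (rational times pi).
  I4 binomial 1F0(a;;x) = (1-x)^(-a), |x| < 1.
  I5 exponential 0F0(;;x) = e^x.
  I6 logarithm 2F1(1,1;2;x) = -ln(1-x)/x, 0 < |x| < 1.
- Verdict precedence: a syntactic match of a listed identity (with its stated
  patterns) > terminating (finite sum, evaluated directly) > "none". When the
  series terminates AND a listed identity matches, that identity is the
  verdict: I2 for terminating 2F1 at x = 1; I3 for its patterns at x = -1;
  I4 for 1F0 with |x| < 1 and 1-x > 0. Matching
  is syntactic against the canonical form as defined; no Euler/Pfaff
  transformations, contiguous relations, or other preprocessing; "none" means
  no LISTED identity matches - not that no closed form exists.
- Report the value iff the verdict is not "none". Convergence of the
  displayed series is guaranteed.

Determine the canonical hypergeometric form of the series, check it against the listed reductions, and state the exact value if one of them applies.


This is 7/8 * 0F2(-; -1/2, -1/3; 2/7) in reduced canonical form. Verdict: none. No listed pattern accepts 0F2(-; -1/2, -1/3; 2/7).

Structural cue: t_0 = 7/8 here, and the lower running product (prefactor 7/8) is a rising factorial.
Ratio: r(k) = (2/7) * 1 / [(k-1/2) (k-1/3) (k+1)] - poly over poly, x = (2/7) from leading terms; C = 7/8 at k = 0.


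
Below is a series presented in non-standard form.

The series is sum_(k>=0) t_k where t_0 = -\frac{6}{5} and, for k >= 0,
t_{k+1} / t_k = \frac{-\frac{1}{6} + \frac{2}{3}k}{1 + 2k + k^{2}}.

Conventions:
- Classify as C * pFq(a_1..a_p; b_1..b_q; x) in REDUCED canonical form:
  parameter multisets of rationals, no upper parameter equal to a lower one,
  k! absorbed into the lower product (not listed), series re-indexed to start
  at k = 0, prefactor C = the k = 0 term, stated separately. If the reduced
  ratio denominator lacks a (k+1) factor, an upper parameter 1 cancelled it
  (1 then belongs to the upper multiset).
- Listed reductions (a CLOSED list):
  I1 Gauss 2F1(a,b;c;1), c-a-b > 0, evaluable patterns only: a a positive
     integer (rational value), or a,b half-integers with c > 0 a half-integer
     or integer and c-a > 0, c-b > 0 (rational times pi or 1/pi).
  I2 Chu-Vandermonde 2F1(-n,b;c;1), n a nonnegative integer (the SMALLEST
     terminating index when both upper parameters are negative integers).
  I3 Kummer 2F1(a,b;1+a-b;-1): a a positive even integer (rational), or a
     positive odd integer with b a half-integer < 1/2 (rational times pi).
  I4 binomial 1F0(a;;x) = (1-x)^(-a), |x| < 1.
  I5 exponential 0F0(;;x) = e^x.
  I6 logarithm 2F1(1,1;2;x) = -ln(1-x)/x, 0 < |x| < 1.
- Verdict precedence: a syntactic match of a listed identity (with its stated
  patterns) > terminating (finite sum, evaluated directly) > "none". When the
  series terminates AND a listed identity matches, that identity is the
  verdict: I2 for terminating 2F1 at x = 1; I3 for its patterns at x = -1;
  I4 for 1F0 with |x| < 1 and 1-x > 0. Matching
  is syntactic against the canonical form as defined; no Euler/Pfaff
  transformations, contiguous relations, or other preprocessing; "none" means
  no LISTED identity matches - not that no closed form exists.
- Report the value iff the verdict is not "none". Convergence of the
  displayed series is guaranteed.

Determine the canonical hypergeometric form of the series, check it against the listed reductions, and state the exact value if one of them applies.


At argument \frac{2}{3}: a 1F1 with upper {-\frac{1}{4}}, lower {1}, scaled by C = -\frac{6}{5}. Verdict: none. Every listed pattern misses the 1F1 form at \frac{2}{3}, upper {-\frac{1}{4}}.

The tell: t_0 being -\frac{6}{5}, factor the ratio over Q (C = -6/5, x = 2/3): negated roots = parameters.
Consecutive-term ratio: r(k) = \frac{2}{3} * (k-\frac{1}{4}) / [(k+1) (k+1)] - rational in k. x = \frac{2}{3}; t_0 = -\frac{6}{5}; negate the roots.


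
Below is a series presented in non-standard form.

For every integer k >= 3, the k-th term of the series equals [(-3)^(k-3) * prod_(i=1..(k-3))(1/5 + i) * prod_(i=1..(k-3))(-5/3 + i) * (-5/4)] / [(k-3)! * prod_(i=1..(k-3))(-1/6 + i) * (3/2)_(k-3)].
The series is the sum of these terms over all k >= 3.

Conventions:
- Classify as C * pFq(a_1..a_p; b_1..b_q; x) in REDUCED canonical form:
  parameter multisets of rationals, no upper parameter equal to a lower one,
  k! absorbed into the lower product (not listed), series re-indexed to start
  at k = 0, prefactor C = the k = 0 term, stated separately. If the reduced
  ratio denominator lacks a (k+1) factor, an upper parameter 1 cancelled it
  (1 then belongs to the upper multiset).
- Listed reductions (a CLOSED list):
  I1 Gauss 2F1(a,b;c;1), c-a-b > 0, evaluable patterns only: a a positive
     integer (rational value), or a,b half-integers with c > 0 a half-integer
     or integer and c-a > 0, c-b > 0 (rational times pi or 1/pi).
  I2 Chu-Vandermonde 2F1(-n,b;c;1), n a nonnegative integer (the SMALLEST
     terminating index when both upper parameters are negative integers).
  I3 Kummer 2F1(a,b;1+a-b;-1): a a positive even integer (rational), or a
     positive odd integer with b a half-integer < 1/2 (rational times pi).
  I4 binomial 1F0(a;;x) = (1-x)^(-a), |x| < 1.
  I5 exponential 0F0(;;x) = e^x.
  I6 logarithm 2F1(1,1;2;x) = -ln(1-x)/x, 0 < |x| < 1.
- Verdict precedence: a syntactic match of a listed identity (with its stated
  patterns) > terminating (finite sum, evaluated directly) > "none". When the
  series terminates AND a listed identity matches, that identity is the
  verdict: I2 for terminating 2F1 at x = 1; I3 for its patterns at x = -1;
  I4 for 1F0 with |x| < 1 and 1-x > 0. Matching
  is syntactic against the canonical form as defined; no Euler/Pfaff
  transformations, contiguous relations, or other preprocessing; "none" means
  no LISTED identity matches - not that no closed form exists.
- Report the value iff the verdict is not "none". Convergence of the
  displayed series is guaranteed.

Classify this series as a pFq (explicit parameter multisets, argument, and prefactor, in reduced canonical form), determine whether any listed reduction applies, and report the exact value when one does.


The series (x = -3) is 2F2: upper {-2/3, 6/5}, lower {5/6, 3/2}, prefactor -5/4. Verdict: none - at argument -3 the multisets {-2/3, 6/5} ; {5/6, 3/2} match no listed identity.

First insight: t_0 being -5/4, the running product (C = -5/4) telescopes to a rising factorial.
Ratio: r(k) = (-3) * (k-2/3) (k+6/5) / [(k+5/6) (k+3/2) (k+1)] ; factor over Q: parameters, x = (-3), and C = -5/4.


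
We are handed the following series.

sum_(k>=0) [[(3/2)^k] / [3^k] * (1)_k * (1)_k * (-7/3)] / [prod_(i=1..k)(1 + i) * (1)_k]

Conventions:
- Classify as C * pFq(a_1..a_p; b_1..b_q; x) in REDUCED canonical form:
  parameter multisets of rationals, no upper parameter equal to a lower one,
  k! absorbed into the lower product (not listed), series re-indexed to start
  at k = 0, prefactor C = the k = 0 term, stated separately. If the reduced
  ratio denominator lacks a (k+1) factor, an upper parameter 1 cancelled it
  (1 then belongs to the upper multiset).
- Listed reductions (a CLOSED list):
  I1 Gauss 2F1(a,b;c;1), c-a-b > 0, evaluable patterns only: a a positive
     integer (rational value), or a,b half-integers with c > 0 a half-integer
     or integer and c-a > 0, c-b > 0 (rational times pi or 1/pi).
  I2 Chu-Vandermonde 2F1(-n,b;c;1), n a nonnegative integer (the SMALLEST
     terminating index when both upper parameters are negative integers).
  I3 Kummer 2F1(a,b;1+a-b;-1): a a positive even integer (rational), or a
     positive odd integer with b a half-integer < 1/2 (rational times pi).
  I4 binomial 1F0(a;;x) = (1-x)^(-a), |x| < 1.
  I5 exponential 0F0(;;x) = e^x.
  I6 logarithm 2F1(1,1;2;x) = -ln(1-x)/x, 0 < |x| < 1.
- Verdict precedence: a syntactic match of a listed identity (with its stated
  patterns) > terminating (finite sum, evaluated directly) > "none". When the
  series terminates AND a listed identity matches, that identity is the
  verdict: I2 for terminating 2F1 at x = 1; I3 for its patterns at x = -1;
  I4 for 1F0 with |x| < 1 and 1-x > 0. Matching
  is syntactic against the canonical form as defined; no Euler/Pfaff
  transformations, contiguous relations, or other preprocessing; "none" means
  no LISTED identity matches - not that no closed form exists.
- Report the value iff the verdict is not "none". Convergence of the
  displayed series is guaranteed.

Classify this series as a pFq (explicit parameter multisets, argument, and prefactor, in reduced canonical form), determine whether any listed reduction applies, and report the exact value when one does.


Classification (C = -7/3): 2F1 with upper {1, 1}, lower {2}, argument x = 1/2. Verdict: the I6 logarithm reduction fires (the logarithm: parameters (1,1;2), x = 1/2). Value: (14/3) * ln(1/2).

Structural cue: t_0 = -7/3 here, and the two k-th powers (prefactor -7/3) combine into one argument.
Step ratio: r(k) = (1/2) * (k+1) (k+1) / [(k+2) (k+1)] ; factor over Q: parameters, x = (1/2), and C = -7/3.


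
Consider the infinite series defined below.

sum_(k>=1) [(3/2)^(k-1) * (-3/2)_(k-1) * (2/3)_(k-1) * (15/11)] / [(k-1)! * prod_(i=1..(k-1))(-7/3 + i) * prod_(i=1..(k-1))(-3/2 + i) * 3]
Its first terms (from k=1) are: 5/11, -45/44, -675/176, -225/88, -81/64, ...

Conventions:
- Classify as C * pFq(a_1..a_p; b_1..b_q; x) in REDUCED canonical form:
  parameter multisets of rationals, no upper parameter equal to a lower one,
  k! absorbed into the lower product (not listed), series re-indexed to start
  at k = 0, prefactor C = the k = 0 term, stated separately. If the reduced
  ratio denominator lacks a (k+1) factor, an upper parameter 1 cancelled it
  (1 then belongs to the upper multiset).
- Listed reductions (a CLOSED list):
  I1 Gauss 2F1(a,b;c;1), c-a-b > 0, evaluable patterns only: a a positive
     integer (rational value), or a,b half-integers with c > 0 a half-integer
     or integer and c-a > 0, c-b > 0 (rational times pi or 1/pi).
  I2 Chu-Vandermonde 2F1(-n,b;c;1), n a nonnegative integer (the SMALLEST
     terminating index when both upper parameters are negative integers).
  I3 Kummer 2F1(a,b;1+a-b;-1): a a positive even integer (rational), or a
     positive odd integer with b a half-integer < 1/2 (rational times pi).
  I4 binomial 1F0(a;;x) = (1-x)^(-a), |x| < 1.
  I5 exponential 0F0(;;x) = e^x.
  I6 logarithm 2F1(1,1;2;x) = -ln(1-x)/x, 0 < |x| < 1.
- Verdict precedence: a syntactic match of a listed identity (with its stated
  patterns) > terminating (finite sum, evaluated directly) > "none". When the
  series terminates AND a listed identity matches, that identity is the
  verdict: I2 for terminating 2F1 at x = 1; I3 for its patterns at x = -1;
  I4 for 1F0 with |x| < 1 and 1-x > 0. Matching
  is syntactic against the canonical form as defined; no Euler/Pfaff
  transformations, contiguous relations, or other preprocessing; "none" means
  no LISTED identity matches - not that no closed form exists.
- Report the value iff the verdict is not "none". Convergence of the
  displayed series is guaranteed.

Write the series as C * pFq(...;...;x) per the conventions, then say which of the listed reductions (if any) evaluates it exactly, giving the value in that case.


x = 3/2 here; the reduced form reads 2F2, upper {-3/2, 2/3}, lower {-4/3, -1/2}, C = 5/11. Verdict: none - at argument 3/2 the multisets {-3/2, 2/3} ; {-4/3, -1/2} match no listed identity.

Key step: t_0 being 5/11, the lower running product (C = 5/11, x = 3/2) is a rising factorial.
Consecutive-term ratio: r(k) = (3/2) * (k-3/2) (k+2/3) / [(k-4/3) (k-1/2) (k+1)] - rational in k, leading ratio (3/2); with t_0 = 5/11, classification follows.


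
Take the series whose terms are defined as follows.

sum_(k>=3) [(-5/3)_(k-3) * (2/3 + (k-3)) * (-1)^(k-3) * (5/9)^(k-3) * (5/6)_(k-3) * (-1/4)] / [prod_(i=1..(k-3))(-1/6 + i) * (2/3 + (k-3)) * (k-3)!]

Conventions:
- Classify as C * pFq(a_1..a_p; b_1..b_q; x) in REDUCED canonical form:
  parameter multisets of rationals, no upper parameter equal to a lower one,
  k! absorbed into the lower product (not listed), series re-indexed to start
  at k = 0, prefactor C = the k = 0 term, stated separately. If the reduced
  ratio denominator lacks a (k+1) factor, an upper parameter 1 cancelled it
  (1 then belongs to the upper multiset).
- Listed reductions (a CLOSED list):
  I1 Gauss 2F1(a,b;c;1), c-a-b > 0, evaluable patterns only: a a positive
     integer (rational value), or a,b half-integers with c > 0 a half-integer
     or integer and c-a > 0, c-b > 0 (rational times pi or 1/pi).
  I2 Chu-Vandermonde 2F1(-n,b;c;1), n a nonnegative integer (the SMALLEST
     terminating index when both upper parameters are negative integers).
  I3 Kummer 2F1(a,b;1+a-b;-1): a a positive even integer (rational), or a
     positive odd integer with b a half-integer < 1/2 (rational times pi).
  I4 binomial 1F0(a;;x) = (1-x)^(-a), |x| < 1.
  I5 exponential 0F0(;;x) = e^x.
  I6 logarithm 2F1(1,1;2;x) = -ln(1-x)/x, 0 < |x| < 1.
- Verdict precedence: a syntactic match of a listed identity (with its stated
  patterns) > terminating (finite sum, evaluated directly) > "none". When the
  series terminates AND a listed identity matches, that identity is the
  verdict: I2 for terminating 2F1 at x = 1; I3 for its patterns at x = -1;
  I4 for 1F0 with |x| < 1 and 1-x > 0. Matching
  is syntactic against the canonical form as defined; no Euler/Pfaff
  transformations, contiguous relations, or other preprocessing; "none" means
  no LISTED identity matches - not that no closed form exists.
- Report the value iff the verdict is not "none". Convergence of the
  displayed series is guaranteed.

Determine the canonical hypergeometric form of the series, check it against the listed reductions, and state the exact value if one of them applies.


Key observation: with t_0 = -1/4, the lower running product (C = -1/4) is a rising factorial.
Consecutive-term ratio: r(k) = (-5/9) * (k-5/3) / [(k+1)] - rational in k. x = (-5/9); t_0 = -1/4; negate the roots.

Canonical form: C = -1/4 times 1F0 with upper {-5/3}, lower {-}, x = -5/9. Verdict: binomial (I4) matches (the 1F0 binomial series: exponent 5/3, x = -5/9). Hence: (-1/4) * (14/9)^(5/3).


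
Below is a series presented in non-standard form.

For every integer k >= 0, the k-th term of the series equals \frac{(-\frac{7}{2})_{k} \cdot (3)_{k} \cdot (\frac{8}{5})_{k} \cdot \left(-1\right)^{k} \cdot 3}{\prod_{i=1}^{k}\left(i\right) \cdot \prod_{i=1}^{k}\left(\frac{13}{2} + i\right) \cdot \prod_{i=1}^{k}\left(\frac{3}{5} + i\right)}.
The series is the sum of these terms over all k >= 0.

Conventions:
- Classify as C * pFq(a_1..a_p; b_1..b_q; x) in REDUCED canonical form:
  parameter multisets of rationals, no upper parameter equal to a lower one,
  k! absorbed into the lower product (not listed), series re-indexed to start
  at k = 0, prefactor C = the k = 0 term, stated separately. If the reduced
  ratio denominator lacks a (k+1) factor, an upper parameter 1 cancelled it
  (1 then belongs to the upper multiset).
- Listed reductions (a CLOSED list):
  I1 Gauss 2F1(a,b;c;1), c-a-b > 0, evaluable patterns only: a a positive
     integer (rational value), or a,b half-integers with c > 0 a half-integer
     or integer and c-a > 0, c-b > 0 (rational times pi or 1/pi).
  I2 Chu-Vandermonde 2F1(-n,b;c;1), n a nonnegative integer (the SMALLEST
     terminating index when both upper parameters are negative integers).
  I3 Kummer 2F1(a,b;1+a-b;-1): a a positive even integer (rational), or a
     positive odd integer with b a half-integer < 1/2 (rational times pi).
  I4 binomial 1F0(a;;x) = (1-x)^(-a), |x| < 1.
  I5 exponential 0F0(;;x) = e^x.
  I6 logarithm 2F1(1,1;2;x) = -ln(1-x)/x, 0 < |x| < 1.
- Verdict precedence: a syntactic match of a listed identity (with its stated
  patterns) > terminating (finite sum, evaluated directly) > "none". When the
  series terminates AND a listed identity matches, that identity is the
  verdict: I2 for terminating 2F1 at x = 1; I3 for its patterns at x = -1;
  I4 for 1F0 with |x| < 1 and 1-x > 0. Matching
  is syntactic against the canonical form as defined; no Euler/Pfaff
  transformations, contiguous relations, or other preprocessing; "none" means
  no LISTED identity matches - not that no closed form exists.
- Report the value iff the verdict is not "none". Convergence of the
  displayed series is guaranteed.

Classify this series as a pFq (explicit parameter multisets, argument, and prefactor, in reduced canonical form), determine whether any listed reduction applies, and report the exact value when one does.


Key step: t_0 being 3, the product of the first k integers (C = 3) is k!.
Term ratio: r(k) = -1 * (k-\frac{7}{2}) (k+3) / [(k+\frac{15}{2}) (k+1)] - rational in k, leading ratio -1; with t_0 = 3, classification follows.

The series (x = -1) is 2F1: upper {-\frac{7}{2}, 3}, lower {\frac{15}{2}}, prefactor 3. Verdict: Kummer (I3) applies (x = -1; c = \frac{15}{2} equals 1+a-b for upper {-\frac{7}{2}, 3}: listed pattern). Exact value: \frac{27027}{8192} \cdot \pi.


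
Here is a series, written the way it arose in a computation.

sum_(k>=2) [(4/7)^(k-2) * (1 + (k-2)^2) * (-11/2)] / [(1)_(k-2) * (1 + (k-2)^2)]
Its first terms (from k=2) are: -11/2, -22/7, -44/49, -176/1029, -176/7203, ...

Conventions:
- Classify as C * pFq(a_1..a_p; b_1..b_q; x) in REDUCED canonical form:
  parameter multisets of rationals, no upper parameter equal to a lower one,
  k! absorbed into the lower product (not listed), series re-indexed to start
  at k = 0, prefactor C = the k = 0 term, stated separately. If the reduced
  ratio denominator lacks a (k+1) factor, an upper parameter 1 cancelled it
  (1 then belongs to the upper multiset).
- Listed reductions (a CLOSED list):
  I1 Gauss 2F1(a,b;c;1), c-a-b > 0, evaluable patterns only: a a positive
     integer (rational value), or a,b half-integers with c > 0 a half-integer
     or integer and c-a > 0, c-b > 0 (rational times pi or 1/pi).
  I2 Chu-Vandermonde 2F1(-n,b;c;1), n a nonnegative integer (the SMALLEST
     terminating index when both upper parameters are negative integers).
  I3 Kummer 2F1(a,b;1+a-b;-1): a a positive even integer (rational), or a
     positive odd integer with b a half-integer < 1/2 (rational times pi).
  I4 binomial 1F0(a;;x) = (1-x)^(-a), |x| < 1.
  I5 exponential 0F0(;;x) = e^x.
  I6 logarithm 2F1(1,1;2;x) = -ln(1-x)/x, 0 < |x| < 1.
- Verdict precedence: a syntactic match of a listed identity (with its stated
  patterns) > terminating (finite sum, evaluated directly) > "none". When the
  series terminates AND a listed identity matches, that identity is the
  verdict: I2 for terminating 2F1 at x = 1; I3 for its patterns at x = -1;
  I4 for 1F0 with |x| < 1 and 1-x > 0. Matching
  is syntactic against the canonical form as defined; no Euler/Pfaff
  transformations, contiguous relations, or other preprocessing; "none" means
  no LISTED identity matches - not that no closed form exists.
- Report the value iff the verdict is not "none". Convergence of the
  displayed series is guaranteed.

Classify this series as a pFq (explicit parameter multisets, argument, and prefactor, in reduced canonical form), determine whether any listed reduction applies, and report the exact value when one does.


x = 4/7 here; the reduced form reads 0F0, upper {-}, lower {-}, C = -11/2. Verdict (x = 4/7): the I5 exponential reduction applies (the 0F0 exponential series at x = 4/7). Value: (-11/2) * e^(4/7).

Key observation: t_0 being -11/2, (1)_k (C = -11/2, x = 4/7) is k! itself.
Ratio: r(k) = (4/7) * 1 / [(k+1)] - poly over poly, x = (4/7) from leading terms; C = -11/2 at k = 0.


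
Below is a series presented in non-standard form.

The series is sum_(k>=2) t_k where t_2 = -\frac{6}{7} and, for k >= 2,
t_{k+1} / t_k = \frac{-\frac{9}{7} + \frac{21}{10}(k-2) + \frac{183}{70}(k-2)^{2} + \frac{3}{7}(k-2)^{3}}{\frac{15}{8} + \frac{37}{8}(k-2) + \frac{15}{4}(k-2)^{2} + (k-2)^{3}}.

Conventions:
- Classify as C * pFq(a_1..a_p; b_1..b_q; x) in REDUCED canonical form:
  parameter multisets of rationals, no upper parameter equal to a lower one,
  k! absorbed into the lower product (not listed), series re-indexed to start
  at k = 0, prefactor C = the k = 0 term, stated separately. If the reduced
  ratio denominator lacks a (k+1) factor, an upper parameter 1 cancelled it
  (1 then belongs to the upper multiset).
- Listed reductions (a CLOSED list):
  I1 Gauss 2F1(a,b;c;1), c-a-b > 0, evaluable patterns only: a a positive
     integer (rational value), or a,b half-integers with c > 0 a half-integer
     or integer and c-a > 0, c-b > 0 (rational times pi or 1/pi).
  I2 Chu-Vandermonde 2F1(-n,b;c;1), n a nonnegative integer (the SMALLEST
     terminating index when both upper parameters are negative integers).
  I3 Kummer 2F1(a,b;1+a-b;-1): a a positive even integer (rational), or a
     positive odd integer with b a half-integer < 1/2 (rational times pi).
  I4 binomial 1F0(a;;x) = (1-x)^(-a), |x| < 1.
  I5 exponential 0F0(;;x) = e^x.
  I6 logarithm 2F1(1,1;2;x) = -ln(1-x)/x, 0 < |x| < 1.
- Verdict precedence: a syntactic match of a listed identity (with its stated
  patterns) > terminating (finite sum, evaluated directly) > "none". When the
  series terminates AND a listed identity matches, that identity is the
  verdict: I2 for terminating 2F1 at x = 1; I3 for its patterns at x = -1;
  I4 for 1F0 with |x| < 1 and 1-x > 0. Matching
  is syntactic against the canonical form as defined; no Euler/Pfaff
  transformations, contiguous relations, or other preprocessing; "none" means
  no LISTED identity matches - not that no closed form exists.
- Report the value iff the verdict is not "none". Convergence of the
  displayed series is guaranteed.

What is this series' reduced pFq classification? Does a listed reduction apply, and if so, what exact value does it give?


x = \frac{3}{7} here; the reduced form reads 2F1, upper {-\frac{2}{5}, 5}, lower {\frac{5}{4}}, C = -\frac{6}{7}. Verdict: none - this 2F1 at x = \frac{3}{7} matches no listed pattern, and upper {-\frac{2}{5}, 5} holds no stopper.

The tell: t_0 being -\frac{6}{7}, factor the ratio over Q (C = -6/7, x = 3/7): negated roots = parameters.
Step ratio: r(k) = \frac{3}{7} * (k-\frac{2}{5}) (k+5) / [(k+\frac{5}{4}) (k+1)] - rational; roots negated = parameters, x = \frac{3}{7}, C = -\frac{6}{7}.


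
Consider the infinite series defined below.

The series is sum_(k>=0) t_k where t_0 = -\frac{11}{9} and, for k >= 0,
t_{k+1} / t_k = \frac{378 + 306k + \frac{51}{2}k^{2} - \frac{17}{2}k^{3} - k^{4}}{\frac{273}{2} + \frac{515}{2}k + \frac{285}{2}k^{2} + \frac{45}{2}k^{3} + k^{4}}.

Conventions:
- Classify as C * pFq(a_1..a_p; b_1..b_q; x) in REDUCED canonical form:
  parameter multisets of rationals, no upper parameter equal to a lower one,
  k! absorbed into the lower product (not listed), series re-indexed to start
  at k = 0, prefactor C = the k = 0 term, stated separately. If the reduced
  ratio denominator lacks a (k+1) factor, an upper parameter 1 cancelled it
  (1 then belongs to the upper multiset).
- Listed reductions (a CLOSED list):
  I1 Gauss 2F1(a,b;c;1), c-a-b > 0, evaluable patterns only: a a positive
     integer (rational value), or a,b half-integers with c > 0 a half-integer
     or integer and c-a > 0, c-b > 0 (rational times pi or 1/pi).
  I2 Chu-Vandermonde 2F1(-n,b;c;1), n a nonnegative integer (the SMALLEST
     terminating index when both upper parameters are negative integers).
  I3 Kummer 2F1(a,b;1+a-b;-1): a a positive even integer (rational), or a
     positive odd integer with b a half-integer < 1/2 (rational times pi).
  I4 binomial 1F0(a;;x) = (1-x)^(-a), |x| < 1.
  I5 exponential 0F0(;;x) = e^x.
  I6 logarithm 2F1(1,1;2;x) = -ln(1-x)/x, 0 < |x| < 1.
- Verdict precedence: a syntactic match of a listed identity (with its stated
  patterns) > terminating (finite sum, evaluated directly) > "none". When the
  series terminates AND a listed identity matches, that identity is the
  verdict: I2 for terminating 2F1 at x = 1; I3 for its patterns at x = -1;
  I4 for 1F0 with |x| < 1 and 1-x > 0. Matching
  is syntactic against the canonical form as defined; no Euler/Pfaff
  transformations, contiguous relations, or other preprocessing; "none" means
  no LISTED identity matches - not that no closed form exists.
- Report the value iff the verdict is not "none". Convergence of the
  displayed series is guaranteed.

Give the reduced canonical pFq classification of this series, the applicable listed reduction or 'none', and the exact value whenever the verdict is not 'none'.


At argument -1: a 2F1 with upper {-6, 6}, lower {13}, scaled by C = -\frac{11}{9}. Verdict: the Kummer evaluation I3 fires (x = -1; c = 13 equals 1+a-b for upper {-6, 6}: listed pattern). Sum: -\frac{121}{9}.

Structural cue: t_0 being -\frac{11}{9}, the ratio is unreduced: k + 3/2 divides both sides (prefactor -11/9).
Term ratio: r(k) = -1 * (k-6) (k+6) / [(k+13) (k+1)] - rational in k. x = -1; t_0 = -\frac{11}{9}; negate the roots.


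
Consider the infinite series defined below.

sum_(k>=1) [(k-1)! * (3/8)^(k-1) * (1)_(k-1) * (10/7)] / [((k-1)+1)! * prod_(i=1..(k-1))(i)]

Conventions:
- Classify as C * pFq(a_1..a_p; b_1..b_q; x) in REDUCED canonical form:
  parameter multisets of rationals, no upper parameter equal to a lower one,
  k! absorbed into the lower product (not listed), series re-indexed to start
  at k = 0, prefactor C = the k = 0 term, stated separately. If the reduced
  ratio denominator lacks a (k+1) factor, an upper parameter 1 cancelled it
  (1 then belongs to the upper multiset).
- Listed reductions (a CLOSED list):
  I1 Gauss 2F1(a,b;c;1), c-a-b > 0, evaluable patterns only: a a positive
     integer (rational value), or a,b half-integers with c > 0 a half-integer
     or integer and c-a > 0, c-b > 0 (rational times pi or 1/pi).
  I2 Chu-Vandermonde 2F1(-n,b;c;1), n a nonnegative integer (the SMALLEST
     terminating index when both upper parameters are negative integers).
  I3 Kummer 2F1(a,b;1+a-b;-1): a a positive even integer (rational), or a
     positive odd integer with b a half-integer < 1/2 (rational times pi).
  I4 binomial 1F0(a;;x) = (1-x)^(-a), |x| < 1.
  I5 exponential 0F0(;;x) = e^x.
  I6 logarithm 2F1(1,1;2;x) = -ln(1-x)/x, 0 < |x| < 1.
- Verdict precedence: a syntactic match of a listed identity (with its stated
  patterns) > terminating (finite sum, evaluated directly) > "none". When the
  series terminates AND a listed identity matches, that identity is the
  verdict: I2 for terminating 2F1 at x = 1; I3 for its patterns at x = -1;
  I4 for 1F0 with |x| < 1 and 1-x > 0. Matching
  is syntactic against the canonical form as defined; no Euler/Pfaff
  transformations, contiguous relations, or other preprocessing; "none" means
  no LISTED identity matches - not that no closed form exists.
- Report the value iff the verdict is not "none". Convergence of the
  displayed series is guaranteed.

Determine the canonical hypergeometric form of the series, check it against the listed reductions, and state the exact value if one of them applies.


At argument 3/8: a 2F1 with upper {1, 1}, lower {2}, scaled by C = 10/7. Verdict at x = 3/8: the I6 logarithm reduction matches (the logarithm: parameters (1,1;2), x = 3/8). Hence: (-80/21) * ln(5/8).

Structural cue: t_0 being 10/7, the denominator's factorial ratio (C = 10/7) is a lower Pochhammer.
Adjacent-term ratio: r(k) = (3/8) * (k+1) (k+1) / [(k+2) (k+1)] ; factor over Q: parameters, x = (3/8), and C = 10/7.
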